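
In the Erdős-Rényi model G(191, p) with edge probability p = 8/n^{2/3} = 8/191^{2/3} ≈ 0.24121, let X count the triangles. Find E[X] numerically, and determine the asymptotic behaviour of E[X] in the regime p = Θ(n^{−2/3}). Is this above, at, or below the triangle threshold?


Number of potential triangles: C(191, 3) = 1143135.
Each occurs with probability p³ ≈ (0.24121)³ ≈ 1.4034703e-02.
By linearity: E[X] = C(191, 3)·p³ ≈ 1143135 · 1.4034703e-02 ≈ 16043.56021.
Since α = 2/3 < 1, p = c/n^{2/3} ≫ 1/n is above the triangle threshold p ~ 1/n. Asymptotically E[X] ~ (c³/6)·n^{3(1−α)} = (8³/6)·n^{1} → ∞; triangles are abundant w.h.p.

E[X] ≈ 16043.56021; in regime p = Θ(1/n^{2/3}) E[X] diverges (above the triangle threshold p ~ 1/n).


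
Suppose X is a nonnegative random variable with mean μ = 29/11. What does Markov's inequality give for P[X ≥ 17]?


μ = E[X] = 29/11, a = 17.
Markov: P[X ≥ 17] ≤ μ/a = (29/11)/17 = 29/187.
Numerically: ≈ 0.155.
(Since a = 17 > μ = 2.636, the bound 29/187 is < 1 and informative.)

P[X ≥ 17] ≤ 29/187 ≈ 0.155.


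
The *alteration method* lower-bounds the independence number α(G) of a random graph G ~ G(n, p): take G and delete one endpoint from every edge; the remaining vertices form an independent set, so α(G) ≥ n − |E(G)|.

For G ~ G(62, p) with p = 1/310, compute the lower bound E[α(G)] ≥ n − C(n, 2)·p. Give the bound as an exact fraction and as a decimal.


E[|E(G)|] = C(62, 2)·p = 1891 · (1/310) = 61/10.
E[α(G)] ≥ n − E[|E(G)|] = 62 − 61/10 = 559/10.
Numerically: ≈ 55.90000.
(This is only a lower bound; the true E[α(G)] may be larger.)

E[α(G)] ≥ 559/10 ≈ 55.90000.


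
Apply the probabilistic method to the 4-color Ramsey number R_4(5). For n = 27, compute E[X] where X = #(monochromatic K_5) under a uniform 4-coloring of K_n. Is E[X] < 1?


E[X] = C(27, 5) · 4^{1 − 10} = 80730 · 4^{−9} = 80730/262144.
As a reduced fraction: E[X] = 40365/131072 ≈ 0.3080.
Is E[X] < 1? YES.
Since E[X] < 1, there exists a 4-coloring of K_{27} with no monochromatic K_5; hence R_4(5) > 27.

E[X] = 40365/131072 ≈ 0.3080; E[X] < 1, so R_4(5) > 27.


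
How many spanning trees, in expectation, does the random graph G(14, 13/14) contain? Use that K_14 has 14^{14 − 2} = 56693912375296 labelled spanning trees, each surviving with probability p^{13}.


K_14 has 14^{14 − 2} = 56693912375296 labelled spanning trees.
For each such spanning tree H, let X_H = 1 if all 13 edges of H are present in G. Then P[X_H = 1] = p^{13} = (13/14)^{13} = 302875106592253/793714773254144.
Summing the indicators: E[X] = Σ_H E[X_H] = 56693912375296 · p^{13} = 56693912375296 · 302875106592253/793714773254144 = 302875106592253/14.
Numerically: E[X] ≈ 2.16339e+13.

E[X] = 56693912375296 · (13/14)^{13} = 302875106592253/14 ≈ 2.16339e+13.


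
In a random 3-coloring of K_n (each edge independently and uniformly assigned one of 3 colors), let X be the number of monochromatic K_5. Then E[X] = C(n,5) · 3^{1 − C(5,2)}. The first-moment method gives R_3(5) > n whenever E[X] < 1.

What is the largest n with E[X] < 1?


We need C(n, 5) · 3^{1 − 10} < 1, i.e. C(n, 5) < 3^{10 − 1} = 19683.
Check values of n near the boundary:
  n = 16: C(16, 5) = 4368; 4368 < 19683? YES
  n = 17: C(17, 5) = 6188; 6188 < 19683? YES
  n = 18: C(18, 5) = 8568; 8568 < 19683? YES
  n = 19: C(19, 5) = 11628; 11628 < 19683? YES
  n = 20: C(20, 5) = 15504; 15504 < 19683? YES
  n = 21: C(21, 5) = 20349; 20349 < 19683? NO
  n = 22: C(22, 5) = 26334; 26334 < 19683? NO
The largest n with C(n, 5) < 19683 is n = 20 (where E[X] = 5168/6561 ≈ 0.7876848). Hence R_3(5) > 20, i.e. R_3(5) ≥ 21.

Largest n = 20; hence R_3(5) > 20.


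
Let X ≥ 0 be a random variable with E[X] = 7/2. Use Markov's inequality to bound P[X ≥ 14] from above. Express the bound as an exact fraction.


μ = E[X] = 7/2, a = 14.
Markov: P[X ≥ 14] ≤ μ/a = (7/2)/14 = 1/4.
Numerically: ≈ 0.250.
(Since a = 14 > μ = 3.500, the bound 1/4 is < 1 and informative.)

P[X ≥ 14] ≤ 1/4 ≈ 0.250.


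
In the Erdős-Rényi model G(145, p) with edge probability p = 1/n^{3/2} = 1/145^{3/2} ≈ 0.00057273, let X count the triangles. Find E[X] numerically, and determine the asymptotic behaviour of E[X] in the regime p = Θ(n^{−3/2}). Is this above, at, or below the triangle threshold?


Number of potential triangles: C(145, 3) = 497640.
Each occurs with probability p³ ≈ (0.00057273)³ ≈ 1.8786418e-10.
By linearity: E[X] = C(145, 3)·p³ ≈ 497640 · 1.8786418e-10 ≈ 0.00009.
Since α = 3/2 > 1, p = c/n^{3/2} = o(1/n) is below the triangle threshold p ~ 1/n. Asymptotically E[X] ~ (c³/6)·n^{3(1−α)} = (1³/6)·n^{-1.5} → 0, so by Markov's inequality G has no triangles w.h.p.

E[X] ≈ 0.00009; in regime p = Θ(1/n^{3/2}) E[X] tends to 0 (below the triangle threshold p ~ 1/n).


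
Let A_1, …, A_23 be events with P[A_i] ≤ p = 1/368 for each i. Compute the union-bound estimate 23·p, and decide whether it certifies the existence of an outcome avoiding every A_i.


Union bound: P[∪_{i=1}^{23} A_i] ≤ Σ_i P[A_i] ≤ 23·p = 23·(1/368) = 1/16.
Numerically: 1/16 ≈ 0.06250.
Is 1/16 < 1? YES.
Since P[∪ A_i] ≤ 1/16 < 1, the complement has P[∩ A_i^c] ≥ 1 − 1/16 = 15/16 > 0, so some outcome avoids every A_i.

23·p = 1/16 ≈ 0.06250; existence CERTIFIED by the union bound.


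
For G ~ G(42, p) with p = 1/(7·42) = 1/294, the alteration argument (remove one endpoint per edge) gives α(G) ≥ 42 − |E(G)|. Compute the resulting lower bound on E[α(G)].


E[|E(G)|] = C(42, 2)·p = 861 · (1/294) = 41/14.
E[α(G)] ≥ n − E[|E(G)|] = 42 − 41/14 = 547/14.
Numerically: ≈ 39.071.
(This is only a lower bound; the true E[α(G)] may be larger.)

E[α(G)] ≥ 547/14 ≈ 39.071.


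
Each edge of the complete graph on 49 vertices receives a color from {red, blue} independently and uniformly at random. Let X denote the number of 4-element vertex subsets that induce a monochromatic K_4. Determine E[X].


Let X = Σ_S X_S over the C(49, 4) = 211876 subsets S of size 4, where X_S = 1 if the K_4 on S is monochromatic.
For a fixed S, the K_4 on S has C(4, 2) = 6 edges. P[all 6 edges red] = (1/2)^6, and likewise for blue, so P[monochromatic] = 2·(1/2)^6 = 2^{1 − 6} = 1/32.
By linearity: E[X] = C(49, 4) · 2^{1 − 6} = 211876 · 1/32 = 52969/8.
Numerically: E[X] ≈ 6621.125000.

E[X] = C(49,4)·2^(1−C(4,2)) = 52969/8 ≈ 6621.125000.


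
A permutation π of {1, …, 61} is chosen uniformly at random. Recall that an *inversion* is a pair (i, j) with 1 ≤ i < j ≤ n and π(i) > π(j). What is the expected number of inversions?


Write X = Σ X_I over the C(61, 2) = 1830 pairs i < j, with X_I the indicator of one inversion.
There are 1830 indicators.
For each fixed pair i < j, the values π(i) and π(j) are two distinct elements of {1, …, 61} in uniformly random order; by symmetry P[π(i) > π(j)] = 1/2.
By linearity: E[X] = 1830 · (1/2) = C(61, 2) · (1/2) = 1830/2 = 915 ≈ 915.000000.

E[X] = 915 = 915.000000.


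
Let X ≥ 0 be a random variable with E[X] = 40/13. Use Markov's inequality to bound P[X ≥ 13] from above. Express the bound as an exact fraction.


μ = E[X] = 40/13, a = 13.
Markov: P[X ≥ 13] ≤ μ/a = (40/13)/13 = 40/169.
Numerically: ≈ 0.2367.
(Since a = 13 > μ = 3.0769, the bound 40/169 is < 1 and informative.)

P[X ≥ 13] ≤ 40/169 ≈ 0.2367.


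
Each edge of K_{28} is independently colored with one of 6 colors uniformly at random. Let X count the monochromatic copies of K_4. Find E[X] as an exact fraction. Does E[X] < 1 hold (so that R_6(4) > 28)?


E[X] = C(28, 4) · 6^{1 − 6} = 20475 · 6^{−5} = 20475/7776.
As a reduced fraction: E[X] = 2275/864 ≈ 2.6331019.
Is E[X] < 1? NO.
Since E[X] ≥ 1, the first-moment bound is inconclusive at n = 28; it does NOT by itself certify R_6(4) > 28.

E[X] = 2275/864 ≈ 2.6331019; E[X] ≥ 1; first-moment method inconclusive here.


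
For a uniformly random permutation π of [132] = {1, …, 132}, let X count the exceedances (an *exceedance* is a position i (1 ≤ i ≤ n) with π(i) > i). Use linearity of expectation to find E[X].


Write X = Σ_{i=1}^{132} X_i, where X_i = 1_{π(i) > i}.
For each fixed i, π(i) is uniform over {1, …, 132} (marginal of a uniform permutation), so P[π(i) > i] = (n − i)/n. Summing: Σ_{i=1}^{132} (n − i)/n = (0 + 1 + … + 131)/132 = 132(132 − 1)/(2·132) = (132 − 1)/2.
Hence E[X] = Σ_{i=1}^{132} (132 − i)/132 = 131/2 ≈ 65.500.

E[X] = 131/2 = 65.500.


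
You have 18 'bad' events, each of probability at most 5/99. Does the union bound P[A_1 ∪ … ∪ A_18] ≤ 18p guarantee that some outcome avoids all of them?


Union bound: P[∪_{i=1}^{18} A_i] ≤ Σ_i P[A_i] ≤ 18·p = 18·(5/99) = 10/11.
Numerically: 10/11 ≈ 0.9091.
Is 10/11 < 1? YES.
Since P[∪ A_i] ≤ 10/11 < 1, the complement has P[∩ A_i^c] ≥ 1 − 10/11 = 1/11 > 0, so some outcome avoids every A_i.

18·p = 10/11 ≈ 0.9091; existence CERTIFIED by the union bound.


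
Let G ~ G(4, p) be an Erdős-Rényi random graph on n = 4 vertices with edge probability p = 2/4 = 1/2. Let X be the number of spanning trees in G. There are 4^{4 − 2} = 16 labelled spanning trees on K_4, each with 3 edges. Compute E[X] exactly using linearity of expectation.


K_4 has 4^{4 − 2} = 16 labelled spanning trees.
For each such spanning tree H, let X_H = 1 if all 3 edges of H are present in G. Then P[X_H = 1] = p^{3} = (1/2)^{3} = 1/8.
Summing the indicators: E[X] = Σ_H E[X_H] = 16 · p^{3} = 16 · 1/8 = 2.
Numerically: E[X] ≈ 2.

E[X] = 16 · (1/2)^{3} = 2 ≈ 2.


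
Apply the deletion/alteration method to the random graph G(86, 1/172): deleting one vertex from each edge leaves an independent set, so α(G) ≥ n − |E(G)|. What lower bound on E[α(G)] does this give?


E[|E(G)|] = C(86, 2)·p = 3655 · (1/172) = 85/4.
E[α(G)] ≥ n − E[|E(G)|] = 86 − 85/4 = 259/4.
Numerically: ≈ 64.75000.
(This is only a lower bound; the true E[α(G)] may be larger.)

E[α(G)] ≥ 259/4 ≈ 64.75000.


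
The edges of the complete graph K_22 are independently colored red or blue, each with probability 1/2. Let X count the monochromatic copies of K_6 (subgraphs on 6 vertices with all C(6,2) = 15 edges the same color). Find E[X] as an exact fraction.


Let X = Σ_S X_S over the C(22, 6) = 74613 subsets S of size 6, where X_S = 1 if the K_6 on S is monochromatic.
For a fixed S, the K_6 on S has C(6, 2) = 15 edges. P[all 15 edges red] = (1/2)^15, and likewise for blue, so P[monochromatic] = 2·(1/2)^15 = 2^{1 − 15} = 1/16384.
By linearity: E[X] = C(22, 6) · 2^{1 − 15} = 74613 · 1/16384 = 74613/16384.
Numerically: E[X] ≈ 4.554.

E[X] = C(22,6)·2^(1−C(6,2)) = 74613/16384 ≈ 4.554.


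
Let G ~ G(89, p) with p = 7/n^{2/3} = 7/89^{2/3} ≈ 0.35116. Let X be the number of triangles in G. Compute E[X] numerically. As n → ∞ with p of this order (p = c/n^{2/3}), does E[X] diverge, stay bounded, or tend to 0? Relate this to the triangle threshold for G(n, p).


Number of potential triangles: C(89, 3) = 113564.
Each occurs with probability p³ ≈ (0.35116)³ ≈ 4.33026133e-02.
By linearity: E[X] = C(89, 3)·p³ ≈ 113564 · 4.33026133e-02 ≈ 4917.617978.
Since α = 2/3 < 1, p = c/n^{2/3} ≫ 1/n is above the triangle threshold p ~ 1/n. Asymptotically E[X] ~ (c³/6)·n^{3(1−α)} = (7³/6)·n^{1} → ∞; triangles are abundant w.h.p.

E[X] ≈ 4917.617978; in regime p = Θ(1/n^{2/3}) E[X] diverges (above the triangle threshold p ~ 1/n).


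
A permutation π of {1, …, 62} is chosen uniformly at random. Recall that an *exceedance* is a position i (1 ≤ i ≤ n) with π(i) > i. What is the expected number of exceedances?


Write X = Σ_{i=1}^{62} X_i, where X_i = 1_{π(i) > i}.
For each fixed i, π(i) is uniform over {1, …, 62} (marginal of a uniform permutation), so P[π(i) > i] = (n − i)/n. Summing: Σ_{i=1}^{62} (n − i)/n = (0 + 1 + … + 61)/62 = 62(62 − 1)/(2·62) = (62 − 1)/2.
Hence E[X] = Σ_{i=1}^{62} (62 − i)/62 = 61/2 ≈ 30.500.

E[X] = 61/2 = 30.500.


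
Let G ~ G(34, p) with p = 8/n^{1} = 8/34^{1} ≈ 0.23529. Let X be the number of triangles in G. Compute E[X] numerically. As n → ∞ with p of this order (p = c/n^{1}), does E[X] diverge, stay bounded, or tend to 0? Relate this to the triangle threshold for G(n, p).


Number of potential triangles: C(34, 3) = 5984.
Each occurs with probability p³ ≈ (0.23529)³ ≈ 1.3026664e-02.
By linearity: E[X] = C(34, 3)·p³ ≈ 5984 · 1.3026664e-02 ≈ 77.95156.
Here α = 1, so p = 8/n is exactly at the triangle threshold p ~ 1/n. Asymptotically E[X] → c³/6 = 8³/6 = 256/3 ≈ 85.33333, a bounded constant. In this regime the triangle count is asymptotically Poisson(c³/6).

E[X] ≈ 77.95156; in regime p = Θ(1/n^{1}) E[X] stays bounded (at the triangle threshold p ~ 1/n).


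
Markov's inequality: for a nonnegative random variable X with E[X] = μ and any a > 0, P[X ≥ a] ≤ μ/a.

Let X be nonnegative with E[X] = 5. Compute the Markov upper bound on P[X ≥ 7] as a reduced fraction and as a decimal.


μ = E[X] = 5, a = 7.
Markov: P[X ≥ 7] ≤ μ/a = (5)/7 = 5/7.
Numerically: ≈ 0.714.
(Since a = 7 > μ = 5.000, the bound 5/7 is < 1 and informative.)

P[X ≥ 7] ≤ 5/7 ≈ 0.714.


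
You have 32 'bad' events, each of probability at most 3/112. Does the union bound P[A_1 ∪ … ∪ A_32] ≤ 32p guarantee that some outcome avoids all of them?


Union bound: P[∪_{i=1}^{32} A_i] ≤ Σ_i P[A_i] ≤ 32·p = 32·(3/112) = 6/7.
Numerically: 6/7 ≈ 0.857.
Is 6/7 < 1? YES.
Since P[∪ A_i] ≤ 6/7 < 1, the complement has P[∩ A_i^c] ≥ 1 − 6/7 = 1/7 > 0, so some outcome avoids every A_i.

32·p = 6/7 ≈ 0.857; existence CERTIFIED by the union bound.


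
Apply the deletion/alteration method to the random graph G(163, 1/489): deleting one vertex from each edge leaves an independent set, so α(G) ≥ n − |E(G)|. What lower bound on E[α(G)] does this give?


E[|E(G)|] = C(163, 2)·p = 13203 · (1/489) = 27.
E[α(G)] ≥ n − E[|E(G)|] = 163 − 27 = 136.
Numerically: ≈ 136.000.
(This is only a lower bound; the true E[α(G)] may be larger.)

E[α(G)] ≥ 136 ≈ 136.000.


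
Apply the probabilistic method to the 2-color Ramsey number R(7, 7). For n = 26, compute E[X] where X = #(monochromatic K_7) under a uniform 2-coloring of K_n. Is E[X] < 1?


E[X] = C(26, 7) · 2^{1 − 21} = 657800 · 2^{−20} = 657800/1048576.
As a reduced fraction: E[X] = 82225/131072 ≈ 0.62733.
Is E[X] < 1? YES.
Since E[X] < 1, there exists a 2-coloring of K_{26} with no monochromatic K_7; hence R(7, 7) > 26.

E[X] = 82225/131072 ≈ 0.62733; E[X] < 1, so R(7, 7) > 26.


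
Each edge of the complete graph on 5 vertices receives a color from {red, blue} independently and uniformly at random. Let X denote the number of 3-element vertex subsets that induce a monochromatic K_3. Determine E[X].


Let X = Σ_S X_S over the C(5, 3) = 10 subsets S of size 3, where X_S = 1 if the K_3 on S is monochromatic.
For a fixed S, the K_3 on S has C(3, 2) = 3 edges. P[all 3 edges red] = (1/2)^3, and likewise for blue, so P[monochromatic] = 2·(1/2)^3 = 2^{1 − 3} = 1/4.
Summing: E[X] = C(5, 3) · 2^{1 − 3} = 10 · 1/4 = 5/2.
Numerically: E[X] ≈ 2.500.

E[X] = C(5,3)·2^(1−C(3,2)) = 5/2 ≈ 2.500.


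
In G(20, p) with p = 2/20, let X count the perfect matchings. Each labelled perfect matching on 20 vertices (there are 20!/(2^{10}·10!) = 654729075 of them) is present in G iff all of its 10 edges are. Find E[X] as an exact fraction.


K_20 has 20!/(2^{10}·10!) = 654729075 labelled perfect matchings.
For each such perfect matching H, let X_H = 1 if all 10 edges of H are present in G. Then P[X_H = 1] = p^{10} = (1/10)^{10} = 1/10000000000.
By linearity of expectation: E[X] = Σ_H E[X_H] = 654729075 · p^{10} = 654729075 · 1/10000000000 = 26189163/400000000.
Numerically: E[X] ≈ 0.065473.

E[X] = 654729075 · (1/10)^{10} = 26189163/400000000 ≈ 0.065473.


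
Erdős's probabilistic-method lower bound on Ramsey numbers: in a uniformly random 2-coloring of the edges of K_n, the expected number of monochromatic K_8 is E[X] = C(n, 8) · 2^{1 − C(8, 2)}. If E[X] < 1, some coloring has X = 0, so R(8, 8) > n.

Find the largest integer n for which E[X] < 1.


We need C(n, 8) · 2^{1 − 28} < 1, i.e. C(n, 8) < 2^{28 − 1} = 134217728.
Check values of n near the boundary:
  n = 37: C(37, 8) = 38608020; 38608020 < 134217728? YES
  n = 38: C(38, 8) = 48903492; 48903492 < 134217728? YES
  n = 39: C(39, 8) = 61523748; 61523748 < 134217728? YES
  n = 40: C(40, 8) = 76904685; 76904685 < 134217728? YES
  n = 41: C(41, 8) = 95548245; 95548245 < 134217728? YES
  n = 42: C(42, 8) = 118030185; 118030185 < 134217728? YES
  n = 43: C(43, 8) = 145008513; 145008513 < 134217728? NO
The largest n with C(n, 8) < 134217728 is n = 42 (where E[X] = 118030185/134217728 ≈ 0.879). Hence R(8, 8) > 42, i.e. R(8, 8) ≥ 43.

Largest n = 42; hence R(8, 8) > 42.


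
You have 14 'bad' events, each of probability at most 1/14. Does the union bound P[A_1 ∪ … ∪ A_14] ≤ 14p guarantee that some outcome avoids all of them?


Union bound: P[∪_{i=1}^{14} A_i] ≤ Σ_i P[A_i] ≤ 14·p = 14·(1/14) = 1.
Numerically: 1 ≈ 1.0000000.
Is 1 < 1? NO.
Since the bound 1 is ≥ 1, the union bound is uninformative here; it does NOT by itself certify existence.

14·p = 1 ≈ 1.0000000; existence NOT certified by the union bound.


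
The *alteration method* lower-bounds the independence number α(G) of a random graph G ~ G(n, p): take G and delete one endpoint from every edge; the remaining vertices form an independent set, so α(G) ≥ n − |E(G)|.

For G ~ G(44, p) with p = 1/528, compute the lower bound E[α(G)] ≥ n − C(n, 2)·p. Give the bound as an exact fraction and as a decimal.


E[|E(G)|] = C(44, 2)·p = 946 · (1/528) = 43/24.
E[α(G)] ≥ n − E[|E(G)|] = 44 − 43/24 = 1013/24.
Numerically: ≈ 42.20833.
(This is only a lower bound; the true E[α(G)] may be larger.)

E[α(G)] ≥ 1013/24 ≈ 42.20833.


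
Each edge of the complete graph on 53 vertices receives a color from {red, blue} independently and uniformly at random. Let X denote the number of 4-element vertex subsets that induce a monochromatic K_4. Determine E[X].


Let X = Σ_S X_S over the C(53, 4) = 292825 subsets S of size 4, where X_S = 1 if the K_4 on S is monochromatic.
For a fixed S, the K_4 on S has C(4, 2) = 6 edges. P[all 6 edges red] = (1/2)^6, and likewise for blue, so P[monochromatic] = 2·(1/2)^6 = 2^{1 − 6} = 1/32.
By linearity of expectation: E[X] = C(53, 4) · 2^{1 − 6} = 292825 · 1/32 = 292825/32.
Numerically: E[X] ≈ 9150.781250.

E[X] = C(53,4)·2^(1−C(4,2)) = 292825/32 ≈ 9150.781250.


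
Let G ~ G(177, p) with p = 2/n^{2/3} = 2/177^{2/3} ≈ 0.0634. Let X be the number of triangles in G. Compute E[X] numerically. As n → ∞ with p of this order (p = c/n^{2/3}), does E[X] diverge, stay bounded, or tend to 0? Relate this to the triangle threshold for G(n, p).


Number of potential triangles: C(177, 3) = 908600.
Each occurs with probability p³ ≈ (0.0634)³ ≈ 2.55354e-04.
By linearity: E[X] = C(177, 3)·p³ ≈ 908600 · 2.55354e-04 ≈ 232.015.
Since α = 2/3 < 1, p = c/n^{2/3} ≫ 1/n is above the triangle threshold p ~ 1/n. Asymptotically E[X] ~ (c³/6)·n^{3(1−α)} = (2³/6)·n^{1} → ∞; triangles are abundant w.h.p.

E[X] ≈ 232.015; in regime p = Θ(1/n^{2/3}) E[X] diverges (above the triangle threshold p ~ 1/n).


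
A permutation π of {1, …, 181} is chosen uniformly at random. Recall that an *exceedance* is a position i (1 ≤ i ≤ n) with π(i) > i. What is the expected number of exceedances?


Write X = Σ_{i=1}^{181} X_i, where X_i = 1_{π(i) > i}.
For each fixed i, π(i) is uniform over {1, …, 181} (marginal of a uniform permutation), so P[π(i) > i] = (n − i)/n. Summing: Σ_{i=1}^{181} (n − i)/n = (0 + 1 + … + 180)/181 = 181(181 − 1)/(2·181) = (181 − 1)/2.
Hence E[X] = Σ_{i=1}^{181} (181 − i)/181 = 90 ≈ 90.000.

E[X] = 90 = 90.000.


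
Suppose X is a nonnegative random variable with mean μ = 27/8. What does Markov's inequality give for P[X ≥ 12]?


μ = E[X] = 27/8, a = 12.
Markov: P[X ≥ 12] ≤ μ/a = (27/8)/12 = 9/32.
Numerically: ≈ 0.2812.
(Since a = 12 > μ = 3.3750, the bound 9/32 is < 1 and informative.)

P[X ≥ 12] ≤ 9/32 ≈ 0.2812.


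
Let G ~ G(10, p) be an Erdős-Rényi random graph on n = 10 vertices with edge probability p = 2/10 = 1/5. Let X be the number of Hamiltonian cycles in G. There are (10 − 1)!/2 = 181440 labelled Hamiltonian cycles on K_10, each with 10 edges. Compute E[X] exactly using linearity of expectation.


K_10 has (10 − 1)!/2 = 181440 labelled Hamiltonian cycles.
For each such Hamiltonian cycle H, let X_H = 1 if all 10 edges of H are present in G. Then P[X_H = 1] = p^{10} = (1/5)^{10} = 1/9765625.
Summing the indicators: E[X] = Σ_H E[X_H] = 181440 · p^{10} = 181440 · 1/9765625 = 36288/1953125.
Numerically: E[X] ≈ 0.01858.

E[X] = 181440 · (1/5)^{10} = 36288/1953125 ≈ 0.01858.


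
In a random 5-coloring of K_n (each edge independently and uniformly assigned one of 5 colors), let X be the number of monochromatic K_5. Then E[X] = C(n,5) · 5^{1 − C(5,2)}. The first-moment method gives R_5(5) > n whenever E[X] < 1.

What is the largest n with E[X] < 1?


We need C(n, 5) · 5^{1 − 10} < 1, i.e. C(n, 5) < 5^{10 − 1} = 1953125.
Check values of n near the boundary:
  n = 47: C(47, 5) = 1533939; 1533939 < 1953125? YES
  n = 48: C(48, 5) = 1712304; 1712304 < 1953125? YES
  n = 49: C(49, 5) = 1906884; 1906884 < 1953125? YES
  n = 50: C(50, 5) = 2118760; 2118760 < 1953125? NO
  n = 51: C(51, 5) = 2349060; 2349060 < 1953125? NO
The largest n with C(n, 5) < 1953125 is n = 49 (where E[X] = 1906884/1953125 ≈ 0.9763). Hence R_5(5) > 49, i.e. R_5(5) ≥ 50.

Largest n = 49; hence R_5(5) > 49.


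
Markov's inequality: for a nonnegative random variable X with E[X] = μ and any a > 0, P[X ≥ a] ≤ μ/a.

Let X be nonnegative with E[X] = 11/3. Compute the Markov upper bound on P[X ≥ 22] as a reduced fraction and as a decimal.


μ = E[X] = 11/3, a = 22.
Markov: P[X ≥ 22] ≤ μ/a = (11/3)/22 = 1/6.
Numerically: ≈ 0.1667.
(Since a = 22 > μ = 3.6667, the bound 1/6 is < 1 and informative.)

P[X ≥ 22] ≤ 1/6 ≈ 0.1667.


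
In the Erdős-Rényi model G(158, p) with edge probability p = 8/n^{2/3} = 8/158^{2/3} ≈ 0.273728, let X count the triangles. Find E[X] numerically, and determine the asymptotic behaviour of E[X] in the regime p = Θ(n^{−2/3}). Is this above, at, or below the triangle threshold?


Number of potential triangles: C(158, 3) = 644956.
Each occurs with probability p³ ≈ (0.273728)³ ≈ 2.05095337e-02.
By linearity: E[X] = C(158, 3)·p³ ≈ 644956 · 2.05095337e-02 ≈ 13227.746835.
Since α = 2/3 < 1, p = c/n^{2/3} ≫ 1/n is above the triangle threshold p ~ 1/n. Asymptotically E[X] ~ (c³/6)·n^{3(1−α)} = (8³/6)·n^{1} → ∞; triangles are abundant w.h.p.

E[X] ≈ 13227.746835; in regime p = Θ(1/n^{2/3}) E[X] diverges (above the triangle threshold p ~ 1/n).


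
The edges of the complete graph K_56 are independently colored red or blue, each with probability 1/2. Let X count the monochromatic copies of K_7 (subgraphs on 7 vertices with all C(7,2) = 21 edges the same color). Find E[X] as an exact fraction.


Let X = Σ_S X_S over the C(56, 7) = 231917400 subsets S of size 7, where X_S = 1 if the K_7 on S is monochromatic.
For a fixed S, the K_7 on S has C(7, 2) = 21 edges. P[all 21 edges red] = (1/2)^21, and likewise for blue, so P[monochromatic] = 2·(1/2)^21 = 2^{1 − 21} = 1/1048576.
By linearity: E[X] = C(56, 7) · 2^{1 − 21} = 231917400 · 1/1048576 = 28989675/131072.
Numerically: E[X] ≈ 221.173668.

E[X] = C(56,7)·2^(1−C(7,2)) = 28989675/131072 ≈ 221.173668.


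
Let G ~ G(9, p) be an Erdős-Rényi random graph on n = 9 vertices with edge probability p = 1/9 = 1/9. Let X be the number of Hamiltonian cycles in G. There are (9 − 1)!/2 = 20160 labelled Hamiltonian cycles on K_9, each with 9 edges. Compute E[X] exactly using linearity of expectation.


K_9 has (9 − 1)!/2 = 20160 labelled Hamiltonian cycles.
For each such Hamiltonian cycle H, let X_H = 1 if all 9 edges of H are present in G. Then P[X_H = 1] = p^{9} = (1/9)^{9} = 1/387420489.
By linearity: E[X] = Σ_H E[X_H] = 20160 · p^{9} = 20160 · 1/387420489 = 2240/43046721.
Numerically: E[X] ≈ 5.2036e-05.

E[X] = 20160 · (1/9)^{9} = 2240/43046721 ≈ 5.2036e-05.


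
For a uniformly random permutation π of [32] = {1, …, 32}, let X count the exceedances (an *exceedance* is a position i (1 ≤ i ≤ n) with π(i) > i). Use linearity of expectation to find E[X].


Write X = Σ_{i=1}^{32} X_i, where X_i = 1_{π(i) > i}.
For each fixed i, π(i) is uniform over {1, …, 32} (marginal of a uniform permutation), so P[π(i) > i] = (n − i)/n. Summing: Σ_{i=1}^{32} (n − i)/n = (0 + 1 + … + 31)/32 = 32(32 − 1)/(2·32) = (32 − 1)/2.
Hence E[X] = Σ_{i=1}^{32} (32 − i)/32 = 31/2 ≈ 15.500000.

E[X] = 31/2 = 15.500000.


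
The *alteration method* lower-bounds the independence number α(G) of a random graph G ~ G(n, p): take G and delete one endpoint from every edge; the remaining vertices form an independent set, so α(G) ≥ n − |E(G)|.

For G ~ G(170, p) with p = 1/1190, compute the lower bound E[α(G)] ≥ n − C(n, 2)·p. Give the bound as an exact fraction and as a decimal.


E[|E(G)|] = C(170, 2)·p = 14365 · (1/1190) = 169/14.
E[α(G)] ≥ n − E[|E(G)|] = 170 − 169/14 = 2211/14.
Numerically: ≈ 157.92857.
(This is only a lower bound; the true E[α(G)] may be larger.)

E[α(G)] ≥ 2211/14 ≈ 157.92857.


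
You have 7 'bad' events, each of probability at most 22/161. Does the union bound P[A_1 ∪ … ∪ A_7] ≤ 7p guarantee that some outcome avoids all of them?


Union bound: P[∪_{i=1}^{7} A_i] ≤ Σ_i P[A_i] ≤ 7·p = 7·(22/161) = 22/23.
Numerically: 22/23 ≈ 0.956522.
Is 22/23 < 1? YES.
Since P[∪ A_i] ≤ 22/23 < 1, the complement has P[∩ A_i^c] ≥ 1 − 22/23 = 1/23 > 0, so some outcome avoids every A_i.

7·p = 22/23 ≈ 0.956522; existence CERTIFIED by the union bound.


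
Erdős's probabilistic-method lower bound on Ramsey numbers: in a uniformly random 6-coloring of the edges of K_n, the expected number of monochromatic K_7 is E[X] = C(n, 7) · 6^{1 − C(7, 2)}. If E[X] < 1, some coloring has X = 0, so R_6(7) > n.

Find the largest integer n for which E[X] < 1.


We need C(n, 7) · 6^{1 − 21} < 1, i.e. C(n, 7) < 6^{21 − 1} = 3656158440062976.
Check values of n near the boundary:
  n = 566: C(566, 7) = 3557206237959440; 3557206237959440 < 3656158440062976? YES
  n = 567: C(567, 7) = 3601671315933933; 3601671315933933 < 3656158440062976? YES
  n = 568: C(568, 7) = 3646611956239704; 3646611956239704 < 3656158440062976? YES
  n = 569: C(569, 7) = 3692032389858348; 3692032389858348 < 3656158440062976? NO
The largest n with C(n, 7) < 3656158440062976 is n = 568 (where E[X] = 16882462760369/16926659444736 ≈ 0.997389). Hence R_6(7) > 568, i.e. R_6(7) ≥ 569.

Largest n = 568; hence R_6(7) > 568.


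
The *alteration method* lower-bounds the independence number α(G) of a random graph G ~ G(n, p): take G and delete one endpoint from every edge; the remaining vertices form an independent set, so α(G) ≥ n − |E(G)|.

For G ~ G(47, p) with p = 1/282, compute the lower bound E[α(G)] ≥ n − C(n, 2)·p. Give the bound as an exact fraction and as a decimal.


E[|E(G)|] = C(47, 2)·p = 1081 · (1/282) = 23/6.
E[α(G)] ≥ n − E[|E(G)|] = 47 − 23/6 = 259/6.
Numerically: ≈ 43.167.
(This is only a lower bound; the true E[α(G)] may be larger.)

E[α(G)] ≥ 259/6 ≈ 43.167.


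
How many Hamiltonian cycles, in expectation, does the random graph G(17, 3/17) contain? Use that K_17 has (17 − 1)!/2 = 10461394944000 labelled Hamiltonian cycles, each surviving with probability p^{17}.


K_17 has (17 − 1)!/2 = 10461394944000 labelled Hamiltonian cycles.
For each such Hamiltonian cycle H, let X_H = 1 if all 17 edges of H are present in G. Then P[X_H = 1] = p^{17} = (3/17)^{17} = 129140163/827240261886336764177.
Summing the indicators: E[X] = Σ_H E[X_H] = 10461394944000 · p^{17} = 10461394944000 · 129140163/827240261886336764177 = 1350986248275535872000/827240261886336764177.
Numerically: E[X] ≈ 1.633.

E[X] = 10461394944000 · (3/17)^{17} = 1350986248275535872000/827240261886336764177 ≈ 1.633.


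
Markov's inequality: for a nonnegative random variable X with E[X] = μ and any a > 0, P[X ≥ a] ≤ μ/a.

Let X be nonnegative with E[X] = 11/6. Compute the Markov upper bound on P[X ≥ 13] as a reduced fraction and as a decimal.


μ = E[X] = 11/6, a = 13.
Markov: P[X ≥ 13] ≤ μ/a = (11/6)/13 = 11/78.
Numerically: ≈ 0.141.
(Since a = 13 > μ = 1.833, the bound 11/78 is < 1 and informative.)

P[X ≥ 13] ≤ 11/78 ≈ 0.141.


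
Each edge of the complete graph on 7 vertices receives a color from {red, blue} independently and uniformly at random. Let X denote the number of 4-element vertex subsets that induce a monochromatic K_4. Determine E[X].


Let X = Σ_S X_S over the C(7, 4) = 35 subsets S of size 4, where X_S = 1 if the K_4 on S is monochromatic.
For a fixed S, the K_4 on S has C(4, 2) = 6 edges. P[all 6 edges red] = (1/2)^6, and likewise for blue, so P[monochromatic] = 2·(1/2)^6 = 2^{1 − 6} = 1/32.
Summing: E[X] = C(7, 4) · 2^{1 − 6} = 35 · 1/32 = 35/32.
Numerically: E[X] ≈ 1.093750.

E[X] = C(7,4)·2^(1−C(4,2)) = 35/32 ≈ 1.093750.


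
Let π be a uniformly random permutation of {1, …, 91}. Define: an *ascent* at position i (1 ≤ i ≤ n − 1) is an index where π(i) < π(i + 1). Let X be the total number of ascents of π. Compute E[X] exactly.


Write X = Σ X_I over i = 1, …, 90, with X_I the indicator of one ascent.
There are 90 indicators.
For each fixed i, the pair (π(i), π(i+1)) is a uniformly random ordered pair of distinct values from {1, …, 91}; by symmetry P[π(i) < π(i+1)] = 1/2.
By linearity: E[X] = 90 · (1/2) = (91 − 1) · (1/2) = 45 ≈ 45.000.

E[X] = 45 = 45.000.


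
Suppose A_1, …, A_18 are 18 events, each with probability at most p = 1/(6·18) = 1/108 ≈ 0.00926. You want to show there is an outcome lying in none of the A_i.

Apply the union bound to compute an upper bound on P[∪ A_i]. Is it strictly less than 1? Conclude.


Union bound: P[∪_{i=1}^{18} A_i] ≤ Σ_i P[A_i] ≤ 18·p = 18·(1/108) = 1/6.
Numerically: 1/6 ≈ 0.16667.
Is 1/6 < 1? YES.
Since P[∪ A_i] ≤ 1/6 < 1, the complement has P[∩ A_i^c] ≥ 1 − 1/6 = 5/6 > 0, so some outcome avoids every A_i.

18·p = 1/6 ≈ 0.16667; existence CERTIFIED by the union bound.


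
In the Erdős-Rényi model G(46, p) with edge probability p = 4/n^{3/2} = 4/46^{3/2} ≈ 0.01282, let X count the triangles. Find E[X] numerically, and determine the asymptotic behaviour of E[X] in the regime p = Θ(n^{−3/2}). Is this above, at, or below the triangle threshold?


Number of potential triangles: C(46, 3) = 15180.
Each occurs with probability p³ ≈ (0.01282)³ ≈ 2.107510e-06.
By linearity: E[X] = C(46, 3)·p³ ≈ 15180 · 2.107510e-06 ≈ 0.0320.
Since α = 3/2 > 1, p = c/n^{3/2} = o(1/n) is below the triangle threshold p ~ 1/n. Asymptotically E[X] ~ (c³/6)·n^{3(1−α)} = (4³/6)·n^{-1.5} → 0, so by Markov's inequality G has no triangles w.h.p.

E[X] ≈ 0.0320; in regime p = Θ(1/n^{3/2}) E[X] tends to 0 (below the triangle threshold p ~ 1/n).


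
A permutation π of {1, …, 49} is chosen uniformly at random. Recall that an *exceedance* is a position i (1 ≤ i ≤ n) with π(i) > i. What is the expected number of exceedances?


Write X = Σ_{i=1}^{49} X_i, where X_i = 1_{π(i) > i}.
For each fixed i, π(i) is uniform over {1, …, 49} (marginal of a uniform permutation), so P[π(i) > i] = (n − i)/n. Summing: Σ_{i=1}^{49} (n − i)/n = (0 + 1 + … + 48)/49 = 49(49 − 1)/(2·49) = (49 − 1)/2.
Hence E[X] = Σ_{i=1}^{49} (49 − i)/49 = 24 ≈ 24.000.

E[X] = 24 = 24.000.


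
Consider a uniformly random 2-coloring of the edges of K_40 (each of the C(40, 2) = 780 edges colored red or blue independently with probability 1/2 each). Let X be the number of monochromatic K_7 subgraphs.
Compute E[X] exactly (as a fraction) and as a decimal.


Let X = Σ_S X_S over the C(40, 7) = 18643560 subsets S of size 7, where X_S = 1 if the K_7 on S is monochromatic.
For a fixed S, the K_7 on S has C(7, 2) = 21 edges. P[all 21 edges red] = (1/2)^21, and likewise for blue, so P[monochromatic] = 2·(1/2)^21 = 2^{1 − 21} = 1/1048576.
By linearity of expectation: E[X] = C(40, 7) · 2^{1 − 21} = 18643560 · 1/1048576 = 2330445/131072.
Numerically: E[X] ≈ 17.779884.

E[X] = C(40,7)·2^(1−C(7,2)) = 2330445/131072 ≈ 17.779884.


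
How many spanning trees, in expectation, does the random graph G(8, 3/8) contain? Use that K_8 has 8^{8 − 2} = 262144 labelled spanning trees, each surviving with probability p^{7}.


K_8 has 8^{8 − 2} = 262144 labelled spanning trees.
For each such spanning tree H, let X_H = 1 if all 7 edges of H are present in G. Then P[X_H = 1] = p^{7} = (3/8)^{7} = 2187/2097152.
By linearity: E[X] = Σ_H E[X_H] = 262144 · p^{7} = 262144 · 2187/2097152 = 2187/8.
Numerically: E[X] ≈ 273.

E[X] = 262144 · (3/8)^{7} = 2187/8 ≈ 273.


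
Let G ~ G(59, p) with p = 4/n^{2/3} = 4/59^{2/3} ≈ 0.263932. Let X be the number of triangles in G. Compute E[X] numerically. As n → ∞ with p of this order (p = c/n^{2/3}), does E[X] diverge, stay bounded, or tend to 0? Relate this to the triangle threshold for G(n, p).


Number of potential triangles: C(59, 3) = 32509.
Each occurs with probability p³ ≈ (0.263932)³ ≈ 1.83855214e-02.
By linearity: E[X] = C(59, 3)·p³ ≈ 32509 · 1.83855214e-02 ≈ 597.694915.
Since α = 2/3 < 1, p = c/n^{2/3} ≫ 1/n is above the triangle threshold p ~ 1/n. Asymptotically E[X] ~ (c³/6)·n^{3(1−α)} = (4³/6)·n^{1} → ∞; triangles are abundant w.h.p.

E[X] ≈ 597.694915; in regime p = Θ(1/n^{2/3}) E[X] diverges (above the triangle threshold p ~ 1/n).


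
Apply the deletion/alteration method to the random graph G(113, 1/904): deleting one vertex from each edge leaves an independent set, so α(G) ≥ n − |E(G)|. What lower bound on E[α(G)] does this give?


E[|E(G)|] = C(113, 2)·p = 6328 · (1/904) = 7.
E[α(G)] ≥ n − E[|E(G)|] = 113 − 7 = 106.
Numerically: ≈ 106.000.
(This is only a lower bound; the true E[α(G)] may be larger.)

E[α(G)] ≥ 106 ≈ 106.000.


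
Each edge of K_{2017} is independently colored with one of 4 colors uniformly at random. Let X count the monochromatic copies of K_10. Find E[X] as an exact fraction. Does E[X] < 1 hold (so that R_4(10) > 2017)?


E[X] = C(2017, 10) · 4^{1 − 45} = 300324964434452596180990448 · 4^{−44} = 300324964434452596180990448/309485009821345068724781056.
As a reduced fraction: E[X] = 18770310277153287261311903/19342813113834066795298816 ≈ 0.970402.
Is E[X] < 1? YES.
Since E[X] < 1, there exists a 4-coloring of K_{2017} with no monochromatic K_10; hence R_4(10) > 2017.

E[X] = 18770310277153287261311903/19342813113834066795298816 ≈ 0.970402; E[X] < 1, so R_4(10) > 2017.


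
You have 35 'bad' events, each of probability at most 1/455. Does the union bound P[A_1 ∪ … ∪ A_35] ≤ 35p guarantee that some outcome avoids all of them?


Union bound: P[∪_{i=1}^{35} A_i] ≤ Σ_i P[A_i] ≤ 35·p = 35·(1/455) = 1/13.
Numerically: 1/13 ≈ 0.0769231.
Is 1/13 < 1? YES.
Since P[∪ A_i] ≤ 1/13 < 1, the complement has P[∩ A_i^c] ≥ 1 − 1/13 = 12/13 > 0, so some outcome avoids every A_i.

35·p = 1/13 ≈ 0.0769231; existence CERTIFIED by the union bound.


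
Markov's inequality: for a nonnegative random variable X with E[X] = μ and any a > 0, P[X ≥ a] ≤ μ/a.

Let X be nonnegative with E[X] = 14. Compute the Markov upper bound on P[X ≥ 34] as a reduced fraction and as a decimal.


μ = E[X] = 14, a = 34.
Markov: P[X ≥ 34] ≤ μ/a = (14)/34 = 7/17.
Numerically: ≈ 0.4118.
(Since a = 34 > μ = 14.0000, the bound 7/17 is < 1 and informative.)

P[X ≥ 34] ≤ 7/17 ≈ 0.4118.


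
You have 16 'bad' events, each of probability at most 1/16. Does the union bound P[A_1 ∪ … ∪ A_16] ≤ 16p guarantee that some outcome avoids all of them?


Union bound: P[∪_{i=1}^{16} A_i] ≤ Σ_i P[A_i] ≤ 16·p = 16·(1/16) = 1.
Numerically: 1 ≈ 1.000000.
Is 1 < 1? NO.
Since the bound 1 is ≥ 1, the union bound is uninformative here; it does NOT by itself certify existence.

16·p = 1 ≈ 1.000000; existence NOT certified by the union bound.


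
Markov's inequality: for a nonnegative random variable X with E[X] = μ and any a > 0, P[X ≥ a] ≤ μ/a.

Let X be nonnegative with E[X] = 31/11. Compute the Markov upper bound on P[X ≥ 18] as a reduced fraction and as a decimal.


μ = E[X] = 31/11, a = 18.
Markov: P[X ≥ 18] ≤ μ/a = (31/11)/18 = 31/198.
Numerically: ≈ 0.15657.
(Since a = 18 > μ = 2.81818, the bound 31/198 is < 1 and informative.)

P[X ≥ 18] ≤ 31/198 ≈ 0.15657.


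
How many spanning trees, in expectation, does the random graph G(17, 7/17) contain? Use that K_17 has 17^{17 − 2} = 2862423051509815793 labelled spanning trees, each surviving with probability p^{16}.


K_17 has 17^{17 − 2} = 2862423051509815793 labelled spanning trees.
For each such spanning tree H, let X_H = 1 if all 16 edges of H are present in G. Then P[X_H = 1] = p^{16} = (7/17)^{16} = 33232930569601/48661191875666868481.
Summing the indicators: E[X] = Σ_H E[X_H] = 2862423051509815793 · p^{16} = 2862423051509815793 · 33232930569601/48661191875666868481 = 33232930569601/17.
Numerically: E[X] ≈ 1.95e+12.

E[X] = 2862423051509815793 · (7/17)^{16} = 33232930569601/17 ≈ 1.95e+12.


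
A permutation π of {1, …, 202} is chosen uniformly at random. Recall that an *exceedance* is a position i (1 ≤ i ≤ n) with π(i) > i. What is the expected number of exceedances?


Write X = Σ_{i=1}^{202} X_i, where X_i = 1_{π(i) > i}.
For each fixed i, π(i) is uniform over {1, …, 202} (marginal of a uniform permutation), so P[π(i) > i] = (n − i)/n. Summing: Σ_{i=1}^{202} (n − i)/n = (0 + 1 + … + 201)/202 = 202(202 − 1)/(2·202) = (202 − 1)/2.
Hence E[X] = Σ_{i=1}^{202} (202 − i)/202 = 201/2 ≈ 100.500.

E[X] = 201/2 = 100.500.


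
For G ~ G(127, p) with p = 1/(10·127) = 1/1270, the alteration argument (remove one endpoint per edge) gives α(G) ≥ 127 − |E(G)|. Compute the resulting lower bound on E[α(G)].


E[|E(G)|] = C(127, 2)·p = 8001 · (1/1270) = 63/10.
E[α(G)] ≥ n − E[|E(G)|] = 127 − 63/10 = 1207/10.
Numerically: ≈ 120.70000.
(This is only a lower bound; the true E[α(G)] may be larger.)

E[α(G)] ≥ 1207/10 ≈ 120.70000.


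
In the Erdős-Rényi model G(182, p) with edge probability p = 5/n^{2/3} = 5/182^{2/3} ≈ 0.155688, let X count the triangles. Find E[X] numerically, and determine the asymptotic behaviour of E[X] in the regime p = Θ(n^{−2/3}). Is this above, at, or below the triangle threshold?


Number of potential triangles: C(182, 3) = 988260.
Each occurs with probability p³ ≈ (0.155688)³ ≈ 3.77369883e-03.
By linearity: E[X] = C(182, 3)·p³ ≈ 988260 · 3.77369883e-03 ≈ 3729.395604.
Since α = 2/3 < 1, p = c/n^{2/3} ≫ 1/n is above the triangle threshold p ~ 1/n. Asymptotically E[X] ~ (c³/6)·n^{3(1−α)} = (5³/6)·n^{1} → ∞; triangles are abundant w.h.p.

E[X] ≈ 3729.395604; in regime p = Θ(1/n^{2/3}) E[X] diverges (above the triangle threshold p ~ 1/n).


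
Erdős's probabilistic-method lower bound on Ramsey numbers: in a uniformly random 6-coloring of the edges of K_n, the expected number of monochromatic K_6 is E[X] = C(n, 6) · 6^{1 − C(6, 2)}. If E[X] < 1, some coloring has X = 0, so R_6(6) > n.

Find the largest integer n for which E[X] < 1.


We need C(n, 6) · 6^{1 − 15} < 1, i.e. C(n, 6) < 6^{15 − 1} = 78364164096.
Check values of n near the boundary:
  n = 192: C(192, 6) = 64300886496; 64300886496 < 78364164096? YES
  n = 193: C(193, 6) = 66364016544; 66364016544 < 78364164096? YES
  n = 194: C(194, 6) = 68482017072; 68482017072 < 78364164096? YES
  n = 195: C(195, 6) = 70656049360; 70656049360 < 78364164096? YES
  n = 196: C(196, 6) = 72887293024; 72887293024 < 78364164096? YES
  n = 197: C(197, 6) = 75176946208; 75176946208 < 78364164096? YES
  n = 198: C(198, 6) = 77526225777; 77526225777 < 78364164096? YES
  n = 199: C(199, 6) = 79936367511; 79936367511 < 78364164096? NO
  n = 200: C(200, 6) = 82408626300; 82408626300 < 78364164096? NO
The largest n with C(n, 6) < 78364164096 is n = 198 (where E[X] = 25842075259/26121388032 ≈ 0.98931). Hence R_6(6) > 198, i.e. R_6(6) ≥ 199.

Largest n = 198; hence R_6(6) > 198.
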